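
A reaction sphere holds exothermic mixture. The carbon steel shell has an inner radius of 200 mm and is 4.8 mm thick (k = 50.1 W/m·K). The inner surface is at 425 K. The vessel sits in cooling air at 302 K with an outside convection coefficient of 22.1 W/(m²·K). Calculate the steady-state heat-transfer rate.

Radial (spherical) resistances in series:
R_carbon steel shell = (1/0.2 − 1/0.2048)/(4π×50.1) = 1.861×10^-4 K/W
R_outer film = 1/(h·4πr_o²) = 1/(22.1×4π×0.2048²) = 0.08585 K/W
R_total = 0.08604 K/W
Q = ΔT/R_total = 123/0.08604

Q ≈ 1430 W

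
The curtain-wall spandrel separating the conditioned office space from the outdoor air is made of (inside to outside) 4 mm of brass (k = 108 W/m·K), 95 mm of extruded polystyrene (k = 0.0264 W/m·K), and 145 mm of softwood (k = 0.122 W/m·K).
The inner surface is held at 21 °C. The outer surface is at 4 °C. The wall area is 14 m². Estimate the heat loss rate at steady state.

Series thermal resistances:
R_brass = L/(kA) = 0.004/(108×14) = 2.646×10^-6 K/W
R_extruded polystyrene = L/(kA) = 0.095/(0.0264×14) = 0.257 K/W
R_softwood = L/(kA) = 0.145/(0.122×14) = 0.08489 K/W
R_total = 0.3419 K/W
Q = ΔT / R_total = 17 / 0.3419

Q ≈ 49.7 W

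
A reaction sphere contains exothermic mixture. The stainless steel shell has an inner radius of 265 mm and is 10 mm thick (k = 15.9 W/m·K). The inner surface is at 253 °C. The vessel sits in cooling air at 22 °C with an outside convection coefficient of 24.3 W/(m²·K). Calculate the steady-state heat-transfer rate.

Q ≈ 5250 W

Spherical conduction: R = (1/r_in − 1/r_out)/(4πk) per layer; series-sum.
R_stainless steel shell = (1/0.265 − 1/0.275)/(4π×15.9) = 6.868×10^-4 K/W
R_outer film = 1/(h·4πr_o²) = 1/(24.3×4π×0.275²) = 0.0433 K/W
R_total = 0.04399 K/W
Q = ΔT/R_total = 231/0.04399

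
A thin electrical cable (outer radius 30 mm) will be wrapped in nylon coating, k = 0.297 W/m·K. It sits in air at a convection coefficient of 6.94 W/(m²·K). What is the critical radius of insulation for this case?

r_cr ≈ 42.8 mm

For a cylinder r_cr = k/h = 0.297/6.94
r_cr = 42.8 mm; since the bare radius (30 mm) is below r_cr, adding a thin layer of insulation will *increase* heat loss.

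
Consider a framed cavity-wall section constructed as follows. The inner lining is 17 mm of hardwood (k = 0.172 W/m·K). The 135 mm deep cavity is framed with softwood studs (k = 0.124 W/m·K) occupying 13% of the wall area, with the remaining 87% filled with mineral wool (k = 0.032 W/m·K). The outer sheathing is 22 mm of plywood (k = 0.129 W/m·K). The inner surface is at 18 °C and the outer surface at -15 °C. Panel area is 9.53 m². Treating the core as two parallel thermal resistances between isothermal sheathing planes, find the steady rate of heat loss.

Q ≈ 94.1 W

Sheathing layers in series; stud and cavity paths in parallel between them.
R_inner = 0.017/(0.172×9.53) = 0.01037 K/W
R_stud  = 0.135/(0.124×0.13×9.53) = 0.8788 K/W
R_cav   = 0.135/(0.032×0.87×9.53) = 0.5088 K/W
1/R_core = 1/R_stud + 1/R_cav → R_core = 0.3222 K/W
R_outer = 0.022/(0.129×9.53) = 0.0179 K/W
R_total = 0.3505 K/W
Q = ΔT/R_total = 33/0.3505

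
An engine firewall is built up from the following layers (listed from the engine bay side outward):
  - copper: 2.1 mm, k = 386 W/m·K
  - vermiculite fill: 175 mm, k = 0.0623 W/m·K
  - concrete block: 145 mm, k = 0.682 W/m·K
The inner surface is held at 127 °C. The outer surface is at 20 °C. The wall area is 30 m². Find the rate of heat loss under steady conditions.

Q ≈ 1060 W

Thermal resistances in series:
R_copper = L/(kA) = 0.0021/(386×30) = 1.813×10^-7 K/W
R_vermiculite fill = L/(kA) = 0.175/(0.0623×30) = 0.09363 K/W
R_concrete block = L/(kA) = 0.145/(0.682×30) = 0.007087 K/W
R_total = 0.1007 K/W
Q = ΔT / R_total = 107 / 0.1007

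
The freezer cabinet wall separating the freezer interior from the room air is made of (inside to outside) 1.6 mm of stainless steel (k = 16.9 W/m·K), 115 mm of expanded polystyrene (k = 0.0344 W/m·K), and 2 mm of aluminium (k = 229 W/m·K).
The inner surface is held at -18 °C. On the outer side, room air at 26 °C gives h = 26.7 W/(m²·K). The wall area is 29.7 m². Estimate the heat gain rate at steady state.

Treating each layer as a thermal resistance in series:
R_stainless steel = L/(kA) = 0.0016/(16.9×29.7) = 3.188×10^-6 K/W
R_expanded polystyrene = L/(kA) = 0.115/(0.0344×29.7) = 0.1126 K/W
R_aluminium = L/(kA) = 0.002/(229×29.7) = 2.941×10^-7 K/W
R_outer film = 1/(h_o·A) = 1/(26.7×29.7) = 0.001261 K/W
R_total = 0.1138 K/W
Q = ΔT / R_total = 44 / 0.1138

Q ≈ 387 W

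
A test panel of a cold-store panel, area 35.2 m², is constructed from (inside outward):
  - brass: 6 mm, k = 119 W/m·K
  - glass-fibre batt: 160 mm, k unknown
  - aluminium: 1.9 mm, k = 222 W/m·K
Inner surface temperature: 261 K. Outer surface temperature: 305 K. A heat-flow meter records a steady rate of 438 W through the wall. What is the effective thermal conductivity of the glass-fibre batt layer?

k ≈ 0.0452 W/(m·K)

Thermal resistances in series:
R_brass = L/(kA) = 0.006/(119×35.2) = 1.432×10^-6 K/W
R_aluminium = L/(kA) = 0.0019/(222×35.2) = 2.431×10^-7 K/W
Sum of known resistances R_other = 1.676×10^-6 K/W
Total R = ΔT/Q = 44/438 = 0.1005 K/W
R_glass-fibre batt = R_total − R_other = 0.1005 K/W
k = L/(R·A) = 0.16/(0.1005×35.2)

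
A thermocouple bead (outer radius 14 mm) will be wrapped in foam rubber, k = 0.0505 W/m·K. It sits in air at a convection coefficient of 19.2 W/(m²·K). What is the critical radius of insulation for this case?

For a sphere r_cr = 2k/h = 2×0.0505/19.2
r_cr = 5.26 mm; since the bare radius (14 mm) is above r_cr, any added insulation will reduce heat loss.

r_cr ≈ 5.26 mm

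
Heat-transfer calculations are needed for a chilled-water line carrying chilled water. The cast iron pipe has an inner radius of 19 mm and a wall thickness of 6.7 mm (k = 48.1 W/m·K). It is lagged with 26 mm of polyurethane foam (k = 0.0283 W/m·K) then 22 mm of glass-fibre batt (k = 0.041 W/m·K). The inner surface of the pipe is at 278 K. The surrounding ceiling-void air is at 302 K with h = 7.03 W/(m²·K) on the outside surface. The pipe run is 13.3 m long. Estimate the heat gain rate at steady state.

For a radial system each layer contributes R = ln(r_out/r_in)/(2πkL); films add R = 1/(hA).
R_cast iron pipe wall = ln(25.7/19)/(2π×48.1×13.3) = 7.515×10^-5 K/W
R_polyurethane foam = ln(51.7/25.7)/(2π×0.0283×13.3) = 0.2956 K/W
R_glass-fibre batt = ln(73.7/51.7)/(2π×0.041×13.3) = 0.1035 K/W
R_outer film = 1/(h_o·2πr_oL) = 1/(7.03×2π×0.0737×13.3) = 0.0231 K/W
R_total = 0.4222 K/W
Q = ΔT/R_total = 24/0.4222

Q ≈ 56.8 W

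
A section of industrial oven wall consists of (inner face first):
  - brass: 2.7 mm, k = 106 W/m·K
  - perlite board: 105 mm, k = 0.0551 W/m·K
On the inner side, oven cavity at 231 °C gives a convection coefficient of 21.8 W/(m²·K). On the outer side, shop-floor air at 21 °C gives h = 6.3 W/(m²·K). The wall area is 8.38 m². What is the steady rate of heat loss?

Q ≈ 834 W

Using the resistance-network approach (series):
R_inner film = 1/(h_i·A) = 1/(21.8×8.38) = 0.005474 K/W
R_brass = L/(kA) = 0.0027/(106×8.38) = 3.04×10^-6 K/W
R_perlite board = L/(kA) = 0.105/(0.0551×8.38) = 0.2274 K/W
R_outer film = 1/(h_o·A) = 1/(6.3×8.38) = 0.01894 K/W
R_total = 0.2518 K/W
Q = ΔT / R_total = 210 / 0.2518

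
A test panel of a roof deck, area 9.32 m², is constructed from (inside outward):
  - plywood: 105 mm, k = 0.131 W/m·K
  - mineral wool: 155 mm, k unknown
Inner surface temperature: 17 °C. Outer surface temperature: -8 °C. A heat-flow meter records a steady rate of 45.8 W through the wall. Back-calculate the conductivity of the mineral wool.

Thermal resistances in series:
R_plywood = L/(kA) = 0.105/(0.131×9.32) = 0.086 K/W
Sum of known resistances R_other = 0.086 K/W
Total R = ΔT/Q = 25/45.8 = 0.5459 K/W
R_mineral wool = R_total − R_other = 0.4599 K/W
k = L/(R·A) = 0.155/(0.4599×9.32)

k ≈ 0.0362 W/(m·K)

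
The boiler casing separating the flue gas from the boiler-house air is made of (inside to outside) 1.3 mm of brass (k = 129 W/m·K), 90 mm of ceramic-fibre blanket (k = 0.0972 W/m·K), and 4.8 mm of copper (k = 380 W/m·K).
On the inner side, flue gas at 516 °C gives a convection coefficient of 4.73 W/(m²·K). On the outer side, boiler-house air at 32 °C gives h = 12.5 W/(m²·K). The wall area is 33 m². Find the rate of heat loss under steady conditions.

Treating each layer as a thermal resistance in series:
R_inner film = 1/(h_i·A) = 1/(4.73×33) = 0.006407 K/W
R_brass = L/(kA) = 0.0013/(129×33) = 3.054×10^-7 K/W
R_ceramic-fibre blanket = L/(kA) = 0.09/(0.0972×33) = 0.02806 K/W
R_copper = L/(kA) = 0.0048/(380×33) = 3.828×10^-7 K/W
R_outer film = 1/(h_o·A) = 1/(12.5×33) = 0.002424 K/W
R_total = 0.03689 K/W
Q = ΔT / R_total = 484 / 0.03689

Q ≈ 13100 W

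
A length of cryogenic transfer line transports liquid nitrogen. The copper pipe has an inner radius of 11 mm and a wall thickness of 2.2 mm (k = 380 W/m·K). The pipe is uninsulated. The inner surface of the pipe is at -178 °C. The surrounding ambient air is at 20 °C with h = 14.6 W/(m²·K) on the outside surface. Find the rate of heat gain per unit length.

For a radial system each layer contributes R = ln(r_out/r_in)/(2πkL); films add R = 1/(hA).
R_copper pipe wall = ln(13.2/11)/(2π×380×1) = 7.636×10^-5 K/W
R_outer film = 1/(h_o·2πr_oL) = 1/(14.6×2π×0.0132×1) = 0.8258 K/W
R_total = 0.8259 K/W
Q = ΔT/R_total = 198/0.8259

q′ ≈ 240 W/m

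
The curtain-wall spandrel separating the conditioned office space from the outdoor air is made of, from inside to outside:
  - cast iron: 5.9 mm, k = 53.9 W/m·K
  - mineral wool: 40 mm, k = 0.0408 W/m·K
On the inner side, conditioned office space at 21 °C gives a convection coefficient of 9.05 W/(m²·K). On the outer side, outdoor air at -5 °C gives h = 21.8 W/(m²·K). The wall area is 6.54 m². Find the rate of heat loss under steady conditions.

Q ≈ 150 W

Series thermal resistances:
R_inner film = 1/(h_i·A) = 1/(9.05×6.54) = 0.0169 K/W
R_cast iron = L/(kA) = 0.0059/(53.9×6.54) = 1.674×10^-5 K/W
R_mineral wool = L/(kA) = 0.04/(0.0408×6.54) = 0.1499 K/W
R_outer film = 1/(h_o·A) = 1/(21.8×6.54) = 0.007014 K/W
R_total = 0.1738 K/W
Q = ΔT / R_total = 26 / 0.1738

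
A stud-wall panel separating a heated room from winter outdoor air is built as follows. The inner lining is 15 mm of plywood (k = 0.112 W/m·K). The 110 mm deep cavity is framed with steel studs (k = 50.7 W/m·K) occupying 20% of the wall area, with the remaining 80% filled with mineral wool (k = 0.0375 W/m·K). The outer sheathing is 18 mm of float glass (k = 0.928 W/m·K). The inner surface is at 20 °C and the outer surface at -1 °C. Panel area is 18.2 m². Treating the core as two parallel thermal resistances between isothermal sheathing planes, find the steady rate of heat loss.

Q ≈ 2330 W

Sheathing layers in series; stud and cavity paths in parallel between them.
R_inner = 0.015/(0.112×18.2) = 0.007359 K/W
R_stud  = 0.11/(50.7×0.2×18.2) = 5.961×10^-4 K/W
R_cav   = 0.11/(0.0375×0.8×18.2) = 0.2015 K/W
1/R_core = 1/R_stud + 1/R_cav → R_core = 5.943×10^-4 K/W
R_outer = 0.018/(0.928×18.2) = 0.001066 K/W
R_total = 0.009019 K/W
Q = ΔT/R_total = 21/0.009019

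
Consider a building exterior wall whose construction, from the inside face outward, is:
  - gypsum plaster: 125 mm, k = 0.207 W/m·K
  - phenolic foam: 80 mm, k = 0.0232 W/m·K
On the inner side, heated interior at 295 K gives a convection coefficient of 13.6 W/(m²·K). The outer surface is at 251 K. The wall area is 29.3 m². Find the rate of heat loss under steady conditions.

Model the wall as resistances in series:
R_inner film = 1/(h_i·A) = 1/(13.6×29.3) = 0.00251 K/W
R_gypsum plaster = L/(kA) = 0.125/(0.207×29.3) = 0.02061 K/W
R_phenolic foam = L/(kA) = 0.08/(0.0232×29.3) = 0.1177 K/W
R_total = 0.1408 K/W
Q = ΔT / R_total = 44 / 0.1408

Q ≈ 312 W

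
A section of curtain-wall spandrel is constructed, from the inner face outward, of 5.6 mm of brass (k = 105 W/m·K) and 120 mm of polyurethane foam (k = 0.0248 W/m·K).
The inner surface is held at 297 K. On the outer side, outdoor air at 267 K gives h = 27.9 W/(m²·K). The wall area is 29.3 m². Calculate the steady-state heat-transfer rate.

Q ≈ 180 W

Model the wall as resistances in series:
R_brass = L/(kA) = 0.0056/(105×29.3) = 1.82×10^-6 K/W
R_polyurethane foam = L/(kA) = 0.12/(0.0248×29.3) = 0.1651 K/W
R_outer film = 1/(h_o·A) = 1/(27.9×29.3) = 0.001223 K/W
R_total = 0.1664 K/W
Q = ΔT / R_total = 30 / 0.1664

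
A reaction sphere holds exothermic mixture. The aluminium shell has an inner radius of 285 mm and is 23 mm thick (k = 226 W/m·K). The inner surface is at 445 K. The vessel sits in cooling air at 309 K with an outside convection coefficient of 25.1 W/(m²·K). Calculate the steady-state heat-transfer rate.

Q ≈ 4060 W

Spherical conduction: R = (1/r_in − 1/r_out)/(4πk) per layer; series-sum.
R_aluminium shell = (1/0.285 − 1/0.308)/(4π×226) = 9.226×10^-5 K/W
R_outer film = 1/(h·4πr_o²) = 1/(25.1×4π×0.308²) = 0.03342 K/W
R_total = 0.03351 K/W
Q = ΔT/R_total = 136/0.03351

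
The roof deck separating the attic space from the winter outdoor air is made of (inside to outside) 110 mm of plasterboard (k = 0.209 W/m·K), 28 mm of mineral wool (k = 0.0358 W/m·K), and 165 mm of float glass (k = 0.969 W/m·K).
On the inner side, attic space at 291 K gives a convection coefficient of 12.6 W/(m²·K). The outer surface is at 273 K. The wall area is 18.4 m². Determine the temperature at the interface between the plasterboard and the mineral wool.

Model the wall as resistances in series:
R_inner film = 1/(h_i·A) = 1/(12.6×18.4) = 0.004313 K/W
R_plasterboard = L/(kA) = 0.11/(0.209×18.4) = 0.0286 K/W
R_mineral wool = L/(kA) = 0.028/(0.0358×18.4) = 0.04251 K/W
R_float glass = L/(kA) = 0.165/(0.969×18.4) = 0.009254 K/W
R_total = 0.08468 K/W;  Q = ΔT/R_total = 18/0.08468 = 212.6 W
T_interface = T_inner − Q·ΣR(inner→interface) = 291 − 213×0.03292

T ≈ 284 K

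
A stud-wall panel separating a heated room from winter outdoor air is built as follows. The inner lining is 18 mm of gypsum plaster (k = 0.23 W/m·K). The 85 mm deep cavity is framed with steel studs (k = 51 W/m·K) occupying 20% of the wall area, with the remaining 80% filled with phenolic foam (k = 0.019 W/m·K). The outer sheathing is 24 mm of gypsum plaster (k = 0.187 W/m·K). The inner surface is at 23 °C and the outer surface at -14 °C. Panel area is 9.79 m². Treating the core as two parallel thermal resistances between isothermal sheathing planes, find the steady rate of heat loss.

Q ≈ 1690 W

Sheathing layers in series; stud and cavity paths in parallel between them.
R_inner = 0.018/(0.23×9.79) = 0.007994 K/W
R_stud  = 0.085/(51×0.2×9.79) = 8.512×10^-4 K/W
R_cav   = 0.085/(0.019×0.8×9.79) = 0.5712 K/W
1/R_core = 1/R_stud + 1/R_cav → R_core = 8.499×10^-4 K/W
R_outer = 0.024/(0.187×9.79) = 0.01311 K/W
R_total = 0.02195 K/W
Q = ΔT/R_total = 37/0.02195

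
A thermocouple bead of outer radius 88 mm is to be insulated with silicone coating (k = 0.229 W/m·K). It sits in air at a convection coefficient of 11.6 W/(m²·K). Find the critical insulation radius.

For a sphere r_cr = 2k/h = 2×0.229/11.6
r_cr = 39.5 mm; since the bare radius (88 mm) is above r_cr, any added insulation will reduce heat loss.

r_cr ≈ 39.5 mm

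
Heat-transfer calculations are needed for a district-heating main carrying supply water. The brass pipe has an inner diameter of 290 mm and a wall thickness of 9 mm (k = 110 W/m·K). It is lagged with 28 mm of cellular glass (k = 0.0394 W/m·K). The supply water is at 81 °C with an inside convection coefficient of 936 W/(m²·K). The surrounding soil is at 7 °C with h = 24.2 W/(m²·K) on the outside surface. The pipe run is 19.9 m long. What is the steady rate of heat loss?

Q ≈ 2070 W

Radial resistances (cylindrical: R_cond = ln(r_o/r_i)/(2πkL), R_conv = 1/(h·2πrL)):
R_inner film = 1/(h_i·2πr₁L) = 1/(936×2π×0.145×19.9) = 5.893×10^-5 K/W
R_brass pipe wall = ln(154/145)/(2π×110×19.9) = 4.378×10^-6 K/W
R_cellular glass = ln(182/154)/(2π×0.0394×19.9) = 0.03391 K/W
R_outer film = 1/(h_o·2πr_oL) = 1/(24.2×2π×0.182×19.9) = 0.001816 K/W
R_total = 0.03579 K/W
Q = ΔT/R_total = 74/0.03579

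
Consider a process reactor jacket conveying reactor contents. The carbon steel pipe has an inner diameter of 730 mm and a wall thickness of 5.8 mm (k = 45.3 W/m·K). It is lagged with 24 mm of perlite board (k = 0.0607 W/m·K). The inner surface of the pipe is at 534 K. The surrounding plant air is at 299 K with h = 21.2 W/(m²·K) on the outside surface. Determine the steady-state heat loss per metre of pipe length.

Radial resistances (cylindrical: R_cond = ln(r_o/r_i)/(2πkL), R_conv = 1/(h·2πrL)):
R_carbon steel pipe wall = ln(370.8/365)/(2π×45.3×1) = 5.539×10^-5 K/W
R_perlite board = ln(394.8/370.8)/(2π×0.0607×1) = 0.1644 K/W
R_outer film = 1/(h_o·2πr_oL) = 1/(21.2×2π×0.3948×1) = 0.01902 K/W
R_total = 0.1835 K/W
Q = ΔT/R_total = 235/0.1835

q′ ≈ 1280 W/m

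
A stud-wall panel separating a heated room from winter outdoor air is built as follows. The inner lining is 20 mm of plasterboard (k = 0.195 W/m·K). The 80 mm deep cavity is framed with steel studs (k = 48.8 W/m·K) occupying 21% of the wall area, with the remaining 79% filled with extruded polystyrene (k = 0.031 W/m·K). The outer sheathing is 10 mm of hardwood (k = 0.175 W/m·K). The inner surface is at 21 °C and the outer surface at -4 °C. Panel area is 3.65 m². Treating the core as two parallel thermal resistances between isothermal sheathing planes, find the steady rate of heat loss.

Sheathing layers in series; stud and cavity paths in parallel between them.
R_inner = 0.02/(0.195×3.65) = 0.0281 K/W
R_stud  = 0.08/(48.8×0.21×3.65) = 0.002139 K/W
R_cav   = 0.08/(0.031×0.79×3.65) = 0.895 K/W
1/R_core = 1/R_stud + 1/R_cav → R_core = 0.002134 K/W
R_outer = 0.01/(0.175×3.65) = 0.01566 K/W
R_total = 0.04589 K/W
Q = ΔT/R_total = 25/0.04589

Q ≈ 545 W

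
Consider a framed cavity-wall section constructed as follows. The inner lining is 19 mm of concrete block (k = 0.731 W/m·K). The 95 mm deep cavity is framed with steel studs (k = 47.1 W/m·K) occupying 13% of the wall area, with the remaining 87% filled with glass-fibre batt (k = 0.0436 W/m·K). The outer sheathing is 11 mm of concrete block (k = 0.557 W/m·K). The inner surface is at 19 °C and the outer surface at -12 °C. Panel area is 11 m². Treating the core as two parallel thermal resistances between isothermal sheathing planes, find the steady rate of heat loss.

Q ≈ 5580 W

Sheathing layers in series; stud and cavity paths in parallel between them.
R_inner = 0.019/(0.731×11) = 0.002363 K/W
R_stud  = 0.095/(47.1×0.13×11) = 0.00141 K/W
R_cav   = 0.095/(0.0436×0.87×11) = 0.2277 K/W
1/R_core = 1/R_stud + 1/R_cav → R_core = 0.001402 K/W
R_outer = 0.011/(0.557×11) = 0.001795 K/W
R_total = 0.00556 K/W
Q = ΔT/R_total = 31/0.00556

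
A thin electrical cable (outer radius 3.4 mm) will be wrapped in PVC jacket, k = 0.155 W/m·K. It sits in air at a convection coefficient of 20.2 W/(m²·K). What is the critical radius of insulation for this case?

For a cylinder r_cr = k/h = 0.155/20.2
r_cr = 7.67 mm; since the bare radius (3.4 mm) is below r_cr, adding a thin layer of insulation will *increase* heat loss.

r_cr ≈ 7.67 mm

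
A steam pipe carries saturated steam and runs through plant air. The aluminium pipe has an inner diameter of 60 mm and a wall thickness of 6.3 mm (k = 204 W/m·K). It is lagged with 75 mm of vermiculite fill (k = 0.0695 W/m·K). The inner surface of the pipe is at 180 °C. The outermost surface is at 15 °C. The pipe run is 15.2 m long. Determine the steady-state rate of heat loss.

Treating each annulus and film as a series resistance:
R_aluminium pipe wall = ln(36.3/30)/(2π×204×15.2) = 9.784×10^-6 K/W
R_vermiculite fill = ln(111.3/36.3)/(2π×0.0695×15.2) = 0.1688 K/W
R_total = 0.1688 K/W
Q = ΔT/R_total = 165/0.1688

Q ≈ 977 W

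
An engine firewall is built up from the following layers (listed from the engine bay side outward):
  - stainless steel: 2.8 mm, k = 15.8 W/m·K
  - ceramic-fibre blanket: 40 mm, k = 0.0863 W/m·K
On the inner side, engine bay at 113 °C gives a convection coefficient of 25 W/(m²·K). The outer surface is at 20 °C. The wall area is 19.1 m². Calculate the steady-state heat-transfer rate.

Q ≈ 3530 W

Model the wall as resistances in series:
R_inner film = 1/(h_i·A) = 1/(25×19.1) = 0.002094 K/W
R_stainless steel = L/(kA) = 0.0028/(15.8×19.1) = 9.278×10^-6 K/W
R_ceramic-fibre blanket = L/(kA) = 0.04/(0.0863×19.1) = 0.02427 K/W
R_total = 0.02637 K/W
Q = ΔT / R_total = 93 / 0.02637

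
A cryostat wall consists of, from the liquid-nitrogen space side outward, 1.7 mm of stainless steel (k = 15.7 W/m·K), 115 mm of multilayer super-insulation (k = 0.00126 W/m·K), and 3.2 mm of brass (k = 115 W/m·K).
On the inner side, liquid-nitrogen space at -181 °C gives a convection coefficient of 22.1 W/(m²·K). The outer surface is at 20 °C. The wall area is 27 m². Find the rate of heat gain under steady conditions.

Treating each layer as a thermal resistance in series:
R_inner film = 1/(h_i·A) = 1/(22.1×27) = 0.001676 K/W
R_stainless steel = L/(kA) = 0.0017/(15.7×27) = 4.01×10^-6 K/W
R_multilayer super-insulation = L/(kA) = 0.115/(0.00126×27) = 3.38 K/W
R_brass = L/(kA) = 0.0032/(115×27) = 1.031×10^-6 K/W
R_total = 3.382 K/W
Q = ΔT / R_total = 201 / 3.382

Q ≈ 59.4 W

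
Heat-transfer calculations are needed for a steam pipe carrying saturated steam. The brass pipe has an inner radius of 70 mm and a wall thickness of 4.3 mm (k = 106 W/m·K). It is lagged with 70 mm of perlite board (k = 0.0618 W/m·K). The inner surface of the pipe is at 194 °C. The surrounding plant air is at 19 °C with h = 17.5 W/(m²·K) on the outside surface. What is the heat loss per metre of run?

q′ ≈ 98.7 W/m

For a radial system each layer contributes R = ln(r_out/r_in)/(2πkL); films add R = 1/(hA).
R_brass pipe wall = ln(74.3/70)/(2π×106×1) = 8.951×10^-5 K/W
R_perlite board = ln(144.3/74.3)/(2π×0.0618×1) = 1.709 K/W
R_outer film = 1/(h_o·2πr_oL) = 1/(17.5×2π×0.1443×1) = 0.06303 K/W
R_total = 1.773 K/W
Q = ΔT/R_total = 175/1.773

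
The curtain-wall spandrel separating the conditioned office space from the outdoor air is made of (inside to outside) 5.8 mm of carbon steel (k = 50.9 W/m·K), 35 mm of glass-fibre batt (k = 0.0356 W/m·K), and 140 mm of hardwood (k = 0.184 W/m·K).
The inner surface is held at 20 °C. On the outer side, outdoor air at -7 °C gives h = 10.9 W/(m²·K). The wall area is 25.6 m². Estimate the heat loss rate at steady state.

Q ≈ 376 W

Series thermal resistances:
R_carbon steel = L/(kA) = 0.0058/(50.9×25.6) = 4.451×10^-6 K/W
R_glass-fibre batt = L/(kA) = 0.035/(0.0356×25.6) = 0.0384 K/W
R_hardwood = L/(kA) = 0.14/(0.184×25.6) = 0.02972 K/W
R_outer film = 1/(h_o·A) = 1/(10.9×25.6) = 0.003584 K/W
R_total = 0.07171 K/W
Q = ΔT / R_total = 27 / 0.07171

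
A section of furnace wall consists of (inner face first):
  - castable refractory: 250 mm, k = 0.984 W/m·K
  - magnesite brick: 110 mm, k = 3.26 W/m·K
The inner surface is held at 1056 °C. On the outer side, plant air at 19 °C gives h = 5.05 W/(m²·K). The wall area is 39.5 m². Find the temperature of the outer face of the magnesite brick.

Treating each layer as a thermal resistance in series:
R_castable refractory = L/(kA) = 0.25/(0.984×39.5) = 0.006432 K/W
R_magnesite brick = L/(kA) = 0.11/(3.26×39.5) = 8.542×10^-4 K/W
R_outer film = 1/(h_o·A) = 1/(5.05×39.5) = 0.005013 K/W
R_total = 0.0123 K/W;  Q = ΔT/R_total = 1037/0.0123 = 84310 W
T_interface = T_inner − Q·ΣR(inner→interface) = 1056 − 84300×0.007286

T ≈ 442 °C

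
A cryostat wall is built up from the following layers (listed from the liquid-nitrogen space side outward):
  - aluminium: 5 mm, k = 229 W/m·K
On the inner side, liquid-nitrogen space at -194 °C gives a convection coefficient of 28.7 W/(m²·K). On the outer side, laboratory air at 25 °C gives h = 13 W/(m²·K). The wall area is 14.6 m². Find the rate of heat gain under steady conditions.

Series thermal resistances:
R_inner film = 1/(h_i·A) = 1/(28.7×14.6) = 0.002387 K/W
R_aluminium = L/(kA) = 0.005/(229×14.6) = 1.495×10^-6 K/W
R_outer film = 1/(h_o·A) = 1/(13×14.6) = 0.005269 K/W
R_total = 0.007657 K/W
Q = ΔT / R_total = 219 / 0.007657

Q ≈ 28600 W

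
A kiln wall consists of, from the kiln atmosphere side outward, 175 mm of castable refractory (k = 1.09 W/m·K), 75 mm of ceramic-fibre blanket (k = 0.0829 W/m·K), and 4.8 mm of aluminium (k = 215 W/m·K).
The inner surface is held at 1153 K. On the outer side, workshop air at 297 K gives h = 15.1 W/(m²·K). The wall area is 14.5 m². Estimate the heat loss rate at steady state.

Q ≈ 11000 W

Thermal resistances in series:
R_castable refractory = L/(kA) = 0.175/(1.09×14.5) = 0.01107 K/W
R_ceramic-fibre blanket = L/(kA) = 0.075/(0.0829×14.5) = 0.06239 K/W
R_aluminium = L/(kA) = 0.0048/(215×14.5) = 1.54×10^-6 K/W
R_outer film = 1/(h_o·A) = 1/(15.1×14.5) = 0.004567 K/W
R_total = 0.07803 K/W
Q = ΔT / R_total = 856 / 0.07803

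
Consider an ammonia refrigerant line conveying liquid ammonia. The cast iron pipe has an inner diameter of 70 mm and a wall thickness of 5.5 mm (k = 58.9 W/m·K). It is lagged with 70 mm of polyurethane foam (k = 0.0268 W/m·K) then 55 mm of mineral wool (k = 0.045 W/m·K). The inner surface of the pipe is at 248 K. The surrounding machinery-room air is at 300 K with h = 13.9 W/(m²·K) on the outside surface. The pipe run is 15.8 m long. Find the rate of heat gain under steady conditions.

Radial resistances (cylindrical: R_cond = ln(r_o/r_i)/(2πkL), R_conv = 1/(h·2πrL)):
R_cast iron pipe wall = ln(40.5/35)/(2π×58.9×15.8) = 2.496×10^-5 K/W
R_polyurethane foam = ln(110.5/40.5)/(2π×0.0268×15.8) = 0.3773 K/W
R_mineral wool = ln(165.5/110.5)/(2π×0.045×15.8) = 0.09042 K/W
R_outer film = 1/(h_o·2πr_oL) = 1/(13.9×2π×0.1655×15.8) = 0.004379 K/W
R_total = 0.4721 K/W
Q = ΔT/R_total = 52/0.4721

Q ≈ 110 W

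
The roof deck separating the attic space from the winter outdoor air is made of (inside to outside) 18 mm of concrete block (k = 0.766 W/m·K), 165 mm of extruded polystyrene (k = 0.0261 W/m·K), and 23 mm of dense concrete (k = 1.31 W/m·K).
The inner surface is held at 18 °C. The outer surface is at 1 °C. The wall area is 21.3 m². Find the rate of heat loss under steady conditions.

Model the wall as resistances in series:
R_concrete block = L/(kA) = 0.018/(0.766×21.3) = 0.001103 K/W
R_extruded polystyrene = L/(kA) = 0.165/(0.0261×21.3) = 0.2968 K/W
R_dense concrete = L/(kA) = 0.023/(1.31×21.3) = 8.243×10^-4 K/W
R_total = 0.2987 K/W
Q = ΔT / R_total = 17 / 0.2987

Q ≈ 56.9 W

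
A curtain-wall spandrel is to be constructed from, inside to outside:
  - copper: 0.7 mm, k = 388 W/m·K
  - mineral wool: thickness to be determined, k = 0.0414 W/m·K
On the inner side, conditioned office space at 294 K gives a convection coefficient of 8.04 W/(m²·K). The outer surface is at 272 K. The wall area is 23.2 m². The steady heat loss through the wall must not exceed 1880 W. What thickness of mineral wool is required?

Treating each layer as a thermal resistance in series:
R_inner film = 1/(h_i·A) = 1/(8.04×23.2) = 0.005361 K/W
R_copper = L/(kA) = 0.0007/(388×23.2) = 7.776×10^-8 K/W
Sum of the known resistances R_other = 0.005361 K/W
Required total resistance R_tot = ΔT/Q_allow = 22/1880 = 0.0117 K/W
R_mineral wool = R_tot − R_other = 0.006341 K/W
L = R·k·A = 0.006341×0.0414×23.2

L ≈ 6.09 mm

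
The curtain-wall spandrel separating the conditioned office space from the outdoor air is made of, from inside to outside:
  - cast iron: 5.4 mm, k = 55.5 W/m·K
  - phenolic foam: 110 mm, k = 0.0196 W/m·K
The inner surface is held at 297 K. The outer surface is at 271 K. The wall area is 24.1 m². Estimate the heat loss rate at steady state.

Q ≈ 112 W

Thermal resistances in series:
R_cast iron = L/(kA) = 0.0054/(55.5×24.1) = 4.037×10^-6 K/W
R_phenolic foam = L/(kA) = 0.11/(0.0196×24.1) = 0.2329 K/W
R_total = 0.2329 K/W
Q = ΔT / R_total = 26 / 0.2329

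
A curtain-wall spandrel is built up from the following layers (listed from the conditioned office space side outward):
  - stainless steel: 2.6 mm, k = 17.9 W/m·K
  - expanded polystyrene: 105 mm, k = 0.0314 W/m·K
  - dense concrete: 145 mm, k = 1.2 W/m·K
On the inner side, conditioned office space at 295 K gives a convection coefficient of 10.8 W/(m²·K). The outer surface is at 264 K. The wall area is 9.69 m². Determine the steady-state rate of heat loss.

Q ≈ 84.4 W

Treating each layer as a thermal resistance in series:
R_inner film = 1/(h_i·A) = 1/(10.8×9.69) = 0.009555 K/W
R_stainless steel = L/(kA) = 0.0026/(17.9×9.69) = 1.499×10^-5 K/W
R_expanded polystyrene = L/(kA) = 0.105/(0.0314×9.69) = 0.3451 K/W
R_dense concrete = L/(kA) = 0.145/(1.2×9.69) = 0.01247 K/W
R_total = 0.3671 K/W
Q = ΔT / R_total = 31 / 0.3671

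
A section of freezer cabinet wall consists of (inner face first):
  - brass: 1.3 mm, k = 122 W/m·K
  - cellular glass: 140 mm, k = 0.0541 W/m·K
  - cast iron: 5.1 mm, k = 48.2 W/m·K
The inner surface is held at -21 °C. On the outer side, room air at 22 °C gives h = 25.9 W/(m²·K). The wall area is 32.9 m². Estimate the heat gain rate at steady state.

Q ≈ 539 W

Model the wall as resistances in series:
R_brass = L/(kA) = 0.0013/(122×32.9) = 3.239×10^-7 K/W
R_cellular glass = L/(kA) = 0.14/(0.0541×32.9) = 0.07866 K/W
R_cast iron = L/(kA) = 0.0051/(48.2×32.9) = 3.216×10^-6 K/W
R_outer film = 1/(h_o·A) = 1/(25.9×32.9) = 0.001174 K/W
R_total = 0.07983 K/W
Q = ΔT / R_total = 43 / 0.07983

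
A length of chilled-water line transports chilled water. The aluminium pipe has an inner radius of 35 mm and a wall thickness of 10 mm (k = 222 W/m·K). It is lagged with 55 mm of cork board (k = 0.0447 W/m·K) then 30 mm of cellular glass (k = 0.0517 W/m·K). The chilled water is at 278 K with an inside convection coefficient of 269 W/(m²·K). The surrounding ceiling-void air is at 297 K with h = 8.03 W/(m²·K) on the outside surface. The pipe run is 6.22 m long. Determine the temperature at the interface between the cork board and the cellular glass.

For a radial system each layer contributes R = ln(r_out/r_in)/(2πkL); films add R = 1/(hA).
R_inner film = 1/(h_i·2πr₁L) = 1/(269×2π×0.035×6.22) = 0.002718 K/W
R_aluminium pipe wall = ln(45/35)/(2π×222×6.22) = 2.897×10^-5 K/W
R_cork board = ln(100/45)/(2π×0.0447×6.22) = 0.4571 K/W
R_cellular glass = ln(130/100)/(2π×0.0517×6.22) = 0.1299 K/W
R_outer film = 1/(h_o·2πr_oL) = 1/(8.03×2π×0.13×6.22) = 0.02451 K/W
R_total = 0.6142 K/W
Q = ΔT/R_total = 19/0.6142
Q = 30.9 W
T_interface = T_inner + Q·ΣR(inner→interface) = 278 + 30.9×0.4598

T ≈ 292 K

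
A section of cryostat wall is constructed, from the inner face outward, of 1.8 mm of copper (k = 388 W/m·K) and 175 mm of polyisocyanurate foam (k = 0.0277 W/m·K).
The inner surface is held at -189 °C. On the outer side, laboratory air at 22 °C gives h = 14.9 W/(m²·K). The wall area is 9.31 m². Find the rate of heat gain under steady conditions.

Thermal resistances in series:
R_copper = L/(kA) = 0.0018/(388×9.31) = 4.983×10^-7 K/W
R_polyisocyanurate foam = L/(kA) = 0.175/(0.0277×9.31) = 0.6786 K/W
R_outer film = 1/(h_o·A) = 1/(14.9×9.31) = 0.007209 K/W
R_total = 0.6858 K/W
Q = ΔT / R_total = 211 / 0.6858

Q ≈ 308 W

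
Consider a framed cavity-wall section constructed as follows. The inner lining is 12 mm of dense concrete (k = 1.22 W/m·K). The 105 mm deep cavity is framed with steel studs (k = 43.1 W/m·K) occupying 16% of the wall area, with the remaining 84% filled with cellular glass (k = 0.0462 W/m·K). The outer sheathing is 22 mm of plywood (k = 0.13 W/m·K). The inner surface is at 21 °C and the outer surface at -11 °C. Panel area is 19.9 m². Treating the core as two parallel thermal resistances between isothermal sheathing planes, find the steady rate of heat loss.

Sheathing layers in series; stud and cavity paths in parallel between them.
R_inner = 0.012/(1.22×19.9) = 4.943×10^-4 K/W
R_stud  = 0.105/(43.1×0.16×19.9) = 7.651×10^-4 K/W
R_cav   = 0.105/(0.0462×0.84×19.9) = 0.136 K/W
1/R_core = 1/R_stud + 1/R_cav → R_core = 7.609×10^-4 K/W
R_outer = 0.022/(0.13×19.9) = 0.008504 K/W
R_total = 0.009759 K/W
Q = ΔT/R_total = 32/0.009759

Q ≈ 3280 W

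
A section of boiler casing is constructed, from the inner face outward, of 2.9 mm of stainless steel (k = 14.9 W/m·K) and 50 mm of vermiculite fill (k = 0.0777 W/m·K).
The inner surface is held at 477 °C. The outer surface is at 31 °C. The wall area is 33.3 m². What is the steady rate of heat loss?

Treating each layer as a thermal resistance in series:
R_stainless steel = L/(kA) = 0.0029/(14.9×33.3) = 5.845×10^-6 K/W
R_vermiculite fill = L/(kA) = 0.05/(0.0777×33.3) = 0.01932 K/W
R_total = 0.01933 K/W
Q = ΔT / R_total = 446 / 0.01933

Q ≈ 23100 W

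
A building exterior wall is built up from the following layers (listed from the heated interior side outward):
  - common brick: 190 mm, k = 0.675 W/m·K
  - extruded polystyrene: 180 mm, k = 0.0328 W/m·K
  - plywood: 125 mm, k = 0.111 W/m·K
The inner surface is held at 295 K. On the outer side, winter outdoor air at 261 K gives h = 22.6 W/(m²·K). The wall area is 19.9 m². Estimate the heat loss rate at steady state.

Thermal resistances in series:
R_common brick = L/(kA) = 0.19/(0.675×19.9) = 0.01414 K/W
R_extruded polystyrene = L/(kA) = 0.18/(0.0328×19.9) = 0.2758 K/W
R_plywood = L/(kA) = 0.125/(0.111×19.9) = 0.05659 K/W
R_outer film = 1/(h_o·A) = 1/(22.6×19.9) = 0.002224 K/W
R_total = 0.3487 K/W
Q = ΔT / R_total = 34 / 0.3487

Q ≈ 97.5 W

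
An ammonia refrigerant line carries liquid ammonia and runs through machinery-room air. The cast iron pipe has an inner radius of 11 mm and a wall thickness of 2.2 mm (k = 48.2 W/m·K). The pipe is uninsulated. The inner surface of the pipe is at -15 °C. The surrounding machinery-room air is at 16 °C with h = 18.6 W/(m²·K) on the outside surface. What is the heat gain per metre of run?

Per-layer cylindrical resistances, series-summed:
R_cast iron pipe wall = ln(13.2/11)/(2π×48.2×1) = 6.02×10^-4 K/W
R_outer film = 1/(h_o·2πr_oL) = 1/(18.6×2π×0.0132×1) = 0.6482 K/W
R_total = 0.6488 K/W
Q = ΔT/R_total = 31/0.6488

q′ ≈ 47.8 W/m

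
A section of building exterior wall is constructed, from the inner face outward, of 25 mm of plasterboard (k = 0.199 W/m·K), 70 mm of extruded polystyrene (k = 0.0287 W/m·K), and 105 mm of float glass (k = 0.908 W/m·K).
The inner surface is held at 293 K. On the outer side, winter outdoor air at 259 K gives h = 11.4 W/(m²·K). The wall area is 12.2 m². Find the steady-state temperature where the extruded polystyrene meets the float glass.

T ≈ 261 K

Series thermal resistances:
R_plasterboard = L/(kA) = 0.025/(0.199×12.2) = 0.0103 K/W
R_extruded polystyrene = L/(kA) = 0.07/(0.0287×12.2) = 0.1999 K/W
R_float glass = L/(kA) = 0.105/(0.908×12.2) = 0.009479 K/W
R_outer film = 1/(h_o·A) = 1/(11.4×12.2) = 0.00719 K/W
R_total = 0.2269 K/W;  Q = ΔT/R_total = 34/0.2269 = 149.9 W
T_interface = T_inner − Q·ΣR(inner→interface) = 293 − 150×0.2102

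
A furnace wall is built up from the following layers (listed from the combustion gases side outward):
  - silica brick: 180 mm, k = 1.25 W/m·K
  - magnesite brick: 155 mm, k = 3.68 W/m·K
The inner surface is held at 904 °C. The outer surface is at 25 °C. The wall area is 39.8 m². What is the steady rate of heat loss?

Q ≈ 188000 W

Series thermal resistances:
R_silica brick = L/(kA) = 0.18/(1.25×39.8) = 0.003618 K/W
R_magnesite brick = L/(kA) = 0.155/(3.68×39.8) = 0.001058 K/W
R_total = 0.004676 K/W
Q = ΔT / R_total = 879 / 0.004676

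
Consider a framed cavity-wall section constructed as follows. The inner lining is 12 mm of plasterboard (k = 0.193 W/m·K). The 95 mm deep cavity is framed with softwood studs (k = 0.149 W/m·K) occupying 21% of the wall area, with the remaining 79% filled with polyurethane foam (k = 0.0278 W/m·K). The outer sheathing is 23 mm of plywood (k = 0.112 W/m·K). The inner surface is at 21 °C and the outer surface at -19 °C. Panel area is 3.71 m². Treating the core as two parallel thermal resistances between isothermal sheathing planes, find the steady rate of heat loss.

Sheathing layers in series; stud and cavity paths in parallel between them.
R_inner = 0.012/(0.193×3.71) = 0.01676 K/W
R_stud  = 0.095/(0.149×0.21×3.71) = 0.8184 K/W
R_cav   = 0.095/(0.0278×0.79×3.71) = 1.166 K/W
1/R_core = 1/R_stud + 1/R_cav → R_core = 0.4809 K/W
R_outer = 0.023/(0.112×3.71) = 0.05535 K/W
R_total = 0.553 K/W
Q = ΔT/R_total = 40/0.553

Q ≈ 72.3 W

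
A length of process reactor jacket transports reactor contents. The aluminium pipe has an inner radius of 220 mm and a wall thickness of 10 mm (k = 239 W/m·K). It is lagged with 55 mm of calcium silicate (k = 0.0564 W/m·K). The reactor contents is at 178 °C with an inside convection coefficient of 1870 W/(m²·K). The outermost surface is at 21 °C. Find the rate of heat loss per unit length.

Cylindrical conduction, so R = ln(r₂/r₁)/(2πkL) per layer, in series:
R_inner film = 1/(h_i·2πr₁L) = 1/(1870×2π×0.22×1) = 3.869×10^-4 K/W
R_aluminium pipe wall = ln(230/220)/(2π×239×1) = 2.96×10^-5 K/W
R_calcium silicate = ln(285/230)/(2π×0.0564×1) = 0.605 K/W
R_total = 0.6055 K/W
Q = ΔT/R_total = 157/0.6055

q′ ≈ 259 W/m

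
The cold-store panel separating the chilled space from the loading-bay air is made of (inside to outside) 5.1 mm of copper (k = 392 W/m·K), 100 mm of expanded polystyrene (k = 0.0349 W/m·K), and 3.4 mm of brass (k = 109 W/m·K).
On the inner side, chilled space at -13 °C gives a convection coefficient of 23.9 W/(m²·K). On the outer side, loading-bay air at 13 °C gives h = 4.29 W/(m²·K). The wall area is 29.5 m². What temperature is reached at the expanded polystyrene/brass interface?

T ≈ 11.1 °C

Treating each layer as a thermal resistance in series:
R_inner film = 1/(h_i·A) = 1/(23.9×29.5) = 0.001418 K/W
R_copper = L/(kA) = 0.0051/(392×29.5) = 4.41×10^-7 K/W
R_expanded polystyrene = L/(kA) = 0.1/(0.0349×29.5) = 0.09713 K/W
R_brass = L/(kA) = 0.0034/(109×29.5) = 1.057×10^-6 K/W
R_outer film = 1/(h_o·A) = 1/(4.29×29.5) = 0.007902 K/W
R_total = 0.1065 K/W;  Q = ΔT/R_total = 26/0.1065 = 244.2 W
T_interface = T_inner + Q·ΣR(inner→interface) = -13 + 244×0.09855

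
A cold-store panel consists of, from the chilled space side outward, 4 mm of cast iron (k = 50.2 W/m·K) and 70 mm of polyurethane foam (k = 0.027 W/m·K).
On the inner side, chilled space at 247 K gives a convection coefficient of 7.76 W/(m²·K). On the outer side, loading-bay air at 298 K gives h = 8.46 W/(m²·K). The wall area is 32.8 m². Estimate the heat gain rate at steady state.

Model the wall as resistances in series:
R_inner film = 1/(h_i·A) = 1/(7.76×32.8) = 0.003929 K/W
R_cast iron = L/(kA) = 0.004/(50.2×32.8) = 2.429×10^-6 K/W
R_polyurethane foam = L/(kA) = 0.07/(0.027×32.8) = 0.07904 K/W
R_outer film = 1/(h_o·A) = 1/(8.46×32.8) = 0.003604 K/W
R_total = 0.08658 K/W
Q = ΔT / R_total = 51 / 0.08658

Q ≈ 589 W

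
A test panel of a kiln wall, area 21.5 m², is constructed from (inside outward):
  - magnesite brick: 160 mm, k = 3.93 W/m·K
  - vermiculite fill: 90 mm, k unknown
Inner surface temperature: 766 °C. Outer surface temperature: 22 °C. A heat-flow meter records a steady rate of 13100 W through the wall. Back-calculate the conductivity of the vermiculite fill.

k ≈ 0.0762 W/(m·K)

Treating each layer as a thermal resistance in series:
R_magnesite brick = L/(kA) = 0.16/(3.93×21.5) = 0.001894 K/W
Sum of known resistances R_other = 0.001894 K/W
Total R = ΔT/Q = 744/13100 = 0.05679 K/W
R_vermiculite fill = R_total − R_other = 0.0549 K/W
k = L/(R·A) = 0.09/(0.0549×21.5)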